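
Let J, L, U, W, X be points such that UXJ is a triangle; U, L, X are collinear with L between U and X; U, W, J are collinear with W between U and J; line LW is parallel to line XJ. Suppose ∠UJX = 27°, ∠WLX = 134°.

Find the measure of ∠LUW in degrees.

∠LUW = 107°

1. ∠LWU = 27°  [LW∥XJ, corresponding at W]
2. ∠ULW = 46°  [linear pair at L on UX]
3. ∠LUW = 107°  [△ULW]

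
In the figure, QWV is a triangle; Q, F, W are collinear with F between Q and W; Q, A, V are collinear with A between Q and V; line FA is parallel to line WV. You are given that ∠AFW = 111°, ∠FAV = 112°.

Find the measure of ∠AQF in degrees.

∠AQF = 43°

1. ∠AFQ = 69°  [linear pair at F on QW]
2. ∠FAQ = 68°  [linear pair at A on QV]
3. ∠AQF = 43°  [△QFA]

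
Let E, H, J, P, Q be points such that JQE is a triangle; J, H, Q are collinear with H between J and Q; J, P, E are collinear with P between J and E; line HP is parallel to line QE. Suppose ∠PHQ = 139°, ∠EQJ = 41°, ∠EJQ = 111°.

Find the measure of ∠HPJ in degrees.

∠HPJ = 28°

1. ∠JHP = 41°  [linear pair at H on JQ]
2. ∠HJP = 111°  [H on JQ, P on JE]
3. ∠HPJ = 28°  [△JHP]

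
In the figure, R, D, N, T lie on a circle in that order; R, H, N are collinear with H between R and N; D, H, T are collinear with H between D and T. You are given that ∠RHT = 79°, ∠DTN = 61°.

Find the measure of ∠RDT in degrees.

∠RDT = 18°

1. ∠DHN = 79°  [vertical angles at H]
2. ∠DRN = 61°  [same arc DN]
3. ∠DHR = 101°  [linear pair at H on RN]
4. ∠RDT = 18°  [△RHD]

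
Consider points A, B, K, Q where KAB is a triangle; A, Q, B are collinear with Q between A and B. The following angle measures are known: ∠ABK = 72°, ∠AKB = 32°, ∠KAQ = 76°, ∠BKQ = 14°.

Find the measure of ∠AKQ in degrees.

1. ∠KBQ = 72°  [Q on ray BA]
2. ∠BQK = 94°  [△KQB]
3. ∠AQK = 86°  [linear pair at Q on AB]
4. ∠AKQ = 18°  [△KAQ]

∠AKQ = 18°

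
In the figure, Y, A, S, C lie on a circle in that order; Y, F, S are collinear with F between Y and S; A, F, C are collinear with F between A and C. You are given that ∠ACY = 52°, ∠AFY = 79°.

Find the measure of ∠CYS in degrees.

1. ∠ASY = 52°  [same arc YA]
2. ∠AFS = 101°  [linear pair at F on YS]
3. ∠CAS = 27°  [△AFS]
4. ∠CYS = 27°  [same arc SC]

∠CYS = 27°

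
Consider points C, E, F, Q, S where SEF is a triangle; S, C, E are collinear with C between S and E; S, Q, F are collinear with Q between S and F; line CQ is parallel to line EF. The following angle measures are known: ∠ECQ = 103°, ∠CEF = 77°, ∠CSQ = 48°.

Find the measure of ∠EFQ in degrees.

∠EFQ = 55°

1. ∠FES = 77°  [C on ray ES]
2. ∠ESF = 48°  [C on SE, Q on SF]
3. ∠EFS = 55°  [△SEF]
4. ∠EFQ = 55°  [Q on ray FS]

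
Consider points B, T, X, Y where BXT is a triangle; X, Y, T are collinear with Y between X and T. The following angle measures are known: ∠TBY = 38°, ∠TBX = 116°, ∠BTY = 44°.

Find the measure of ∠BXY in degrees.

1. ∠BTX = 44°  [Y on ray TX]
2. ∠BXT = 20°  [△BXT]
3. ∠BXY = 20°  [Y on ray XT]

∠BXY = 20°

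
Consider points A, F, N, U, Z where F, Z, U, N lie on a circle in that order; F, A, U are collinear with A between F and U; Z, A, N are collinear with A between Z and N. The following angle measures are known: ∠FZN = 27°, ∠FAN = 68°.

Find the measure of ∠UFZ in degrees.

1. ∠FUN = 27°  [same arc FN]
2. ∠NAU = 112°  [linear pair at A on FU]
3. ∠UNZ = 41°  [△UAN]
4. ∠UFZ = 41°  [same arc ZU]

∠UFZ = 41°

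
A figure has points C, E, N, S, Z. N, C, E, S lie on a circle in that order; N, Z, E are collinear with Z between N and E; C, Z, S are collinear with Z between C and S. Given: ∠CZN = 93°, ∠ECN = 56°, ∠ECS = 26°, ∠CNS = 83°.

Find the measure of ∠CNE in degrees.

∠CNE = 57°

1. ∠CZE = 87°  [linear pair at Z on NE]
2. ∠CEN = 67°  [△CZE]
3. ∠CNE = 57°  [△NCE]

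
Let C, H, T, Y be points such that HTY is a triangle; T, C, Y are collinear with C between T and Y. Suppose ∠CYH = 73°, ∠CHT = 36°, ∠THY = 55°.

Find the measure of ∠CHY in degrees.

1. ∠HYT = 73°  [C on ray YT]
2. ∠HTY = 52°  [△HTY]
3. ∠CTH = 52°  [C on ray TY]
4. ∠HCT = 92°  [△HTC]
5. ∠HCY = 88°  [linear pair at C on TY]
6. ∠CHY = 19°  [△HCY]

∠CHY = 19°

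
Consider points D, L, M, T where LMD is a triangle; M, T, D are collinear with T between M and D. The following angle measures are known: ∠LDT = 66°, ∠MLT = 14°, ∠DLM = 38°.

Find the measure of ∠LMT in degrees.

1. ∠LDM = 66°  [T on ray DM]
2. ∠DML = 76°  [△LMD]
3. ∠LMT = 76°  [T on ray MD]

∠LMT = 76°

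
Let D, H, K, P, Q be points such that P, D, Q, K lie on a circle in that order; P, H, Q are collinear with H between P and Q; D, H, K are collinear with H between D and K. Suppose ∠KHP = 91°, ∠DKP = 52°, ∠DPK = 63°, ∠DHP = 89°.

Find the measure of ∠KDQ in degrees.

∠KDQ = 37°

1. ∠DHQ = 91°  [vertical angles at H]
2. ∠DQP = 52°  [same arc PD]
3. ∠KDQ = 37°  [△DHQ]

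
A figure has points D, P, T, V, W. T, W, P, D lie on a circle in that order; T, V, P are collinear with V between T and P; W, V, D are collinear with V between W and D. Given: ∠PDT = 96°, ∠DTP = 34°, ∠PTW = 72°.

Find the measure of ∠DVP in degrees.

1. ∠DPT = 50°  [△TPD]
2. ∠PDW = 72°  [same arc WP]
3. ∠DVP = 58°  [△PVD]

∠DVP = 58°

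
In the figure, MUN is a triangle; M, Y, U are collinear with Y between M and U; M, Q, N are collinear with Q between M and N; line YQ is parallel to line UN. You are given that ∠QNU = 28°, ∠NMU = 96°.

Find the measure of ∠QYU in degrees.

1. ∠MNU = 28°  [Q on ray NM]
2. ∠MUN = 56°  [△MUN]
3. ∠MYQ = 56°  [YQ∥UN, corresponding at Y]
4. ∠QYU = 124°  [linear pair at Y on MU]

∠QYU = 124°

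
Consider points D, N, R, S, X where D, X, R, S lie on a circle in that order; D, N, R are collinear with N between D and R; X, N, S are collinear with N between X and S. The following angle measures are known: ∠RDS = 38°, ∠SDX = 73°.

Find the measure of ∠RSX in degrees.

∠RSX = 35°

1. ∠RXS = 38°  [same arc RS]
2. ∠SRX = 107°  [cyclic DXRS, opposite ∠D+∠R]
3. ∠RSX = 35°  [△XRS]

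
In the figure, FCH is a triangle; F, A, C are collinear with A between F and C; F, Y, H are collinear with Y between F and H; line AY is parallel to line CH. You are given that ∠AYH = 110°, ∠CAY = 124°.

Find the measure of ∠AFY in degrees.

∠AFY = 54°

1. ∠AYF = 70°  [linear pair at Y on FH]
2. ∠FAY = 56°  [linear pair at A on FC]
3. ∠AFY = 54°  [△FAY]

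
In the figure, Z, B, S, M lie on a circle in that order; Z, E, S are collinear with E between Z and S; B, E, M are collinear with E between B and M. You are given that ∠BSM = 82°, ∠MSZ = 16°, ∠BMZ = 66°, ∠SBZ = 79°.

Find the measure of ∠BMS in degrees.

1. ∠BSZ = 66°  [same arc ZB]
2. ∠BZS = 35°  [△ZBS]
3. ∠BMS = 35°  [same arc BS]

∠BMS = 35°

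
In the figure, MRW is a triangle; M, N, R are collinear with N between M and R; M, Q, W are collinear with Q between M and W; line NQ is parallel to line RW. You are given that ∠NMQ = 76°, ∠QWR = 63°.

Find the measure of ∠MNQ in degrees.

1. ∠RMW = 76°  [N on MR, Q on MW]
2. ∠MWR = 63°  [Q on ray WM]
3. ∠MRW = 41°  [△MRW]
4. ∠MNQ = 41°  [NQ∥RW, corresponding at N]

∠MNQ = 41°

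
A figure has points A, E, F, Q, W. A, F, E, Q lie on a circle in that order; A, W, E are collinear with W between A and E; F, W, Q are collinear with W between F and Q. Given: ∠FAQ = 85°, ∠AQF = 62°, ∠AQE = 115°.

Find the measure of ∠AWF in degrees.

∠AWF = 94°

1. ∠AFQ = 33°  [△AFQ]
2. ∠AEF = 62°  [same arc AF]
3. ∠AFE = 65°  [cyclic AFEQ, opposite ∠F+∠Q]
4. ∠EAF = 53°  [△AFE]
5. ∠AWF = 94°  [△AWF]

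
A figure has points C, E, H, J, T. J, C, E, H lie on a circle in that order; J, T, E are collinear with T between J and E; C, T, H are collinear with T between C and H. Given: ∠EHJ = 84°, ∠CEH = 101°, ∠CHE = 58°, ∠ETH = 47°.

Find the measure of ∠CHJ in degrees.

∠CHJ = 26°

1. ∠ECH = 21°  [△CEH]
2. ∠HTJ = 133°  [linear pair at T on JE]
3. ∠EJH = 21°  [same arc EH]
4. ∠CHJ = 26°  [△JTH]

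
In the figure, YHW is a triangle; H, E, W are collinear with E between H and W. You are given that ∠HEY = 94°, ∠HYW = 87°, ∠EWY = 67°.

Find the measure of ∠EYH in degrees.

∠EYH = 60°

1. ∠HWY = 67°  [E on ray WH]
2. ∠WHY = 26°  [△YHW]
3. ∠EHY = 26°  [E on ray HW]
4. ∠EYH = 60°  [△YHE]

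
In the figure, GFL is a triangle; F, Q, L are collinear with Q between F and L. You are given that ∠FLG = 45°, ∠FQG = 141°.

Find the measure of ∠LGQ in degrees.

∠LGQ = 96°

1. ∠GLQ = 45°  [Q on ray LF]
2. ∠GQL = 39°  [linear pair at Q on FL]
3. ∠LGQ = 96°  [△GQL]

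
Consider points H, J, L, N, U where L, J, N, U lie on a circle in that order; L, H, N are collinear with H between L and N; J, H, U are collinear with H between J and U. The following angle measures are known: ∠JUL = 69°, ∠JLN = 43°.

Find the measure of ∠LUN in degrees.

1. ∠JNL = 69°  [same arc LJ]
2. ∠LJN = 68°  [△LJN]
3. ∠LUN = 112°  [cyclic LJNU, opposite ∠J+∠U]

∠LUN = 112°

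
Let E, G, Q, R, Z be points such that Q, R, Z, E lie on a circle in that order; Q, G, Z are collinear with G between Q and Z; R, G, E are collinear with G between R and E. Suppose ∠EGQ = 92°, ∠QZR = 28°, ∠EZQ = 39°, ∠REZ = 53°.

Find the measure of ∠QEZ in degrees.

∠QEZ = 81°

1. ∠QER = 28°  [same arc QR]
2. ∠EQZ = 60°  [△QGE]
3. ∠QEZ = 81°  [△QZE]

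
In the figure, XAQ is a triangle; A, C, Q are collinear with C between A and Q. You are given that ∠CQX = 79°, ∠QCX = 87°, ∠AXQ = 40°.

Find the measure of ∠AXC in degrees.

∠AXC = 26°

1. ∠AQX = 79°  [C on ray QA]
2. ∠ACX = 93°  [linear pair at C on AQ]
3. ∠QAX = 61°  [△XAQ]
4. ∠CAX = 61°  [C on ray AQ]
5. ∠AXC = 26°  [△XAC]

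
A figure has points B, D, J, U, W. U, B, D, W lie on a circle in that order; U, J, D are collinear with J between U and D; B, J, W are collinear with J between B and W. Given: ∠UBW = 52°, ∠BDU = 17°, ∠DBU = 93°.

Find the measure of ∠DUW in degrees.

1. ∠UDW = 52°  [same arc UW]
2. ∠DWU = 87°  [cyclic UBDW, opposite ∠B+∠W]
3. ∠DUW = 41°  [△UDW]

∠DUW = 41°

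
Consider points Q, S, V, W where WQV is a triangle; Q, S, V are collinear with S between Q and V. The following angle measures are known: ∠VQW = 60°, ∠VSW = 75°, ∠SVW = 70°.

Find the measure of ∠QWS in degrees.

1. ∠SQW = 60°  [S on ray QV]
2. ∠QSW = 105°  [linear pair at S on QV]
3. ∠QWS = 15°  [△WQS]

∠QWS = 15°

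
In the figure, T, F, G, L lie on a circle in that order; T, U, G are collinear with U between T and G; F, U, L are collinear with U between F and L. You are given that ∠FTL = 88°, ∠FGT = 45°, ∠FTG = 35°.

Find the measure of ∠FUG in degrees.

∠FUG = 82°

1. ∠FGL = 92°  [cyclic TFGL, opposite ∠T+∠G]
2. ∠FLG = 35°  [same arc FG]
3. ∠GFL = 53°  [△FGL]
4. ∠FUG = 82°  [△FUG]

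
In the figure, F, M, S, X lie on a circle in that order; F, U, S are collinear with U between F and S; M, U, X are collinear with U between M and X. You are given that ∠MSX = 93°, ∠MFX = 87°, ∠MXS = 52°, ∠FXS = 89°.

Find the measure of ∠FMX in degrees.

1. ∠SMX = 35°  [△MSX]
2. ∠SFX = 35°  [same arc SX]
3. ∠FSX = 56°  [△FSX]
4. ∠FMX = 56°  [same arc FX]

∠FMX = 56°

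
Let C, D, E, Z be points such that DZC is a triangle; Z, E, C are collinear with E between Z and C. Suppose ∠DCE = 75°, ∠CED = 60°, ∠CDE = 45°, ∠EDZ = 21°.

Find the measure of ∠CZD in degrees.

∠CZD = 39°

1. ∠DEZ = 120°  [linear pair at E on ZC]
2. ∠DZE = 39°  [△DZE]
3. ∠CZD = 39°  [E on ray ZC]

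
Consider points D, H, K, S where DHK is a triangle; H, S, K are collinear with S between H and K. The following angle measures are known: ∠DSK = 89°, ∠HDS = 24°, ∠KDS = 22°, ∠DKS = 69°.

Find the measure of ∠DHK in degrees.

∠DHK = 65°

1. ∠DSH = 91°  [linear pair at S on HK]
2. ∠DHS = 65°  [△DHS]
3. ∠DHK = 65°  [S on ray HK]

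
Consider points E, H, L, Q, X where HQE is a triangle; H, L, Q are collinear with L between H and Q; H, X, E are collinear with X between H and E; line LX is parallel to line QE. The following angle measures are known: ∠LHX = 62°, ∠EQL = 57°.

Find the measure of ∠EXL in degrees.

∠EXL = 119°

1. ∠EHQ = 62°  [L on HQ, X on HE]
2. ∠EQH = 57°  [L on ray QH]
3. ∠HEQ = 61°  [△HQE]
4. ∠HXL = 61°  [LX∥QE, corresponding at X]
5. ∠EXL = 119°  [linear pair at X on HE]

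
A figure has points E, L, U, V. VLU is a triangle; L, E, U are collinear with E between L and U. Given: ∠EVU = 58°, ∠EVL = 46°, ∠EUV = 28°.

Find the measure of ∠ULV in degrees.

1. ∠UEV = 94°  [△VEU]
2. ∠LEV = 86°  [linear pair at E on LU]
3. ∠ELV = 48°  [△VLE]
4. ∠ULV = 48°  [E on ray LU]

∠ULV = 48°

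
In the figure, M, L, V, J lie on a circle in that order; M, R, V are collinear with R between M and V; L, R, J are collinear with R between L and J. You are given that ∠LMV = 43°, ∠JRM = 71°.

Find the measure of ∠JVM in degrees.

∠JVM = 28°

1. ∠LJV = 43°  [same arc LV]
2. ∠JRV = 109°  [linear pair at R on MV]
3. ∠JVM = 28°  [△VRJ]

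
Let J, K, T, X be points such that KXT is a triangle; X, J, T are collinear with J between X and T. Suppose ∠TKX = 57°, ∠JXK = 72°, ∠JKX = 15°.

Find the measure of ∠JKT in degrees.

∠JKT = 42°

1. ∠KJX = 93°  [△KXJ]
2. ∠KXT = 72°  [J on ray XT]
3. ∠KJT = 87°  [linear pair at J on XT]
4. ∠KTX = 51°  [△KXT]
5. ∠JTK = 51°  [J on ray TX]
6. ∠JKT = 42°  [△KJT]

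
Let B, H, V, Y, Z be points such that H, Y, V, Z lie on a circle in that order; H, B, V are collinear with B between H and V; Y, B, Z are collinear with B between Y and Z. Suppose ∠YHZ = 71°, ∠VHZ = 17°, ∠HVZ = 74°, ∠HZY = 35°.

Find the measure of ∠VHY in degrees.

1. ∠HZV = 89°  [△HVZ]
2. ∠HVY = 35°  [same arc HY]
3. ∠HYV = 91°  [cyclic HYVZ, opposite ∠Y+∠Z]
4. ∠VHY = 54°  [△HYV]

∠VHY = 54°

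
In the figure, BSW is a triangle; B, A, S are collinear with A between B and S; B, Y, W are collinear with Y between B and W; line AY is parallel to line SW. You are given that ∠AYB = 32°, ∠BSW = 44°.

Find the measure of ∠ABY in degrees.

∠ABY = 104°

1. ∠BWS = 32°  [AY∥SW, corresponding at Y]
2. ∠SBW = 104°  [△BSW]
3. ∠ABY = 104°  [A on BS, Y on BW]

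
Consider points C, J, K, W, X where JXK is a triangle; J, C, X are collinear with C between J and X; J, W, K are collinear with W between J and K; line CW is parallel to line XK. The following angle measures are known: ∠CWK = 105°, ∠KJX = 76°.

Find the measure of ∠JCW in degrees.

∠JCW = 29°

1. ∠CWJ = 75°  [linear pair at W on JK]
2. ∠CJW = 76°  [C on JX, W on JK]
3. ∠JCW = 29°  [△JCW]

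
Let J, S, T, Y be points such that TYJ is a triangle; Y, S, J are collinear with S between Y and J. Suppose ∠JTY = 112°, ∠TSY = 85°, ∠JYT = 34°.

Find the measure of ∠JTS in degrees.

∠JTS = 51°

1. ∠TJY = 34°  [△TYJ]
2. ∠JST = 95°  [linear pair at S on YJ]
3. ∠SJT = 34°  [S on ray JY]
4. ∠JTS = 51°  [△TSJ]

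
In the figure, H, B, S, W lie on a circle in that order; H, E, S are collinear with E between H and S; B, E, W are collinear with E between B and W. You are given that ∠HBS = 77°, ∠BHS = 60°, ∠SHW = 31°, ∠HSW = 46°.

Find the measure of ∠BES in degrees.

1. ∠BSH = 43°  [△HBS]
2. ∠SBW = 31°  [same arc SW]
3. ∠BES = 106°  [△BES]

∠BES = 106°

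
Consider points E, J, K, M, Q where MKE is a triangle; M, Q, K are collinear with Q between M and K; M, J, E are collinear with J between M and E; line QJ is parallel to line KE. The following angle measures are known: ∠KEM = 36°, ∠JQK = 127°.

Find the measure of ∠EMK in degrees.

∠EMK = 91°

1. ∠MJQ = 36°  [QJ∥KE, corresponding at J]
2. ∠JQM = 53°  [linear pair at Q on MK]
3. ∠JMQ = 91°  [△MQJ]
4. ∠EMK = 91°  [Q on MK, J on ME]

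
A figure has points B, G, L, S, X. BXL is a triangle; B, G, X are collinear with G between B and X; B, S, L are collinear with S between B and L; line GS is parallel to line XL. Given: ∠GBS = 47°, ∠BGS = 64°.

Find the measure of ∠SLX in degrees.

1. ∠BSG = 69°  [△BGS]
2. ∠GSL = 111°  [linear pair at S on BL]
3. ∠SLX = 69°  [GS∥XL, co-interior at L–S]

∠SLX = 69°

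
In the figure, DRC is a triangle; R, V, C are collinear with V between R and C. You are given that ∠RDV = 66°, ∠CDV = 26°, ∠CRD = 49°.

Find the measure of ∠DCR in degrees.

1. ∠DRV = 49°  [V on ray RC]
2. ∠DVR = 65°  [△DRV]
3. ∠CVD = 115°  [linear pair at V on RC]
4. ∠DCV = 39°  [△DVC]
5. ∠DCR = 39°  [V on ray CR]

∠DCR = 39°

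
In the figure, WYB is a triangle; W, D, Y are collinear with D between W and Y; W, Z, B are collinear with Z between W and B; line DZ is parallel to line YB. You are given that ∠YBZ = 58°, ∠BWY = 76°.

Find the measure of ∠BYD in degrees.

∠BYD = 46°

1. ∠WBY = 58°  [Z on ray BW]
2. ∠BYW = 46°  [△WYB]
3. ∠BYD = 46°  [D on ray YW]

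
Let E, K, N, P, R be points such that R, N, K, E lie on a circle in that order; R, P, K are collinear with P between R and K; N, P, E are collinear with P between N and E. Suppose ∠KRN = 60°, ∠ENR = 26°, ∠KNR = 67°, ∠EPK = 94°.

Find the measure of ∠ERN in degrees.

1. ∠NKR = 53°  [△RNK]
2. ∠NER = 53°  [same arc RN]
3. ∠ERN = 101°  [△RNE]

∠ERN = 101°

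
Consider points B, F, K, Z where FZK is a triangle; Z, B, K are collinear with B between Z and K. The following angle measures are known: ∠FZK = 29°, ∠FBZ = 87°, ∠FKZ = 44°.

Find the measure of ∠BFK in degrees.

∠BFK = 43°

1. ∠FBK = 93°  [linear pair at B on ZK]
2. ∠BKF = 44°  [B on ray KZ]
3. ∠BFK = 43°  [△FBK]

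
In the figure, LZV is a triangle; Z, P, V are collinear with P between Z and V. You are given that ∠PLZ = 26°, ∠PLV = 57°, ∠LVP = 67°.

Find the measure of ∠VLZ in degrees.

∠VLZ = 83°

1. ∠LPV = 56°  [△LPV]
2. ∠LVZ = 67°  [P on ray VZ]
3. ∠LPZ = 124°  [linear pair at P on ZV]
4. ∠LZP = 30°  [△LZP]
5. ∠LZV = 30°  [P on ray ZV]
6. ∠VLZ = 83°  [△LZV]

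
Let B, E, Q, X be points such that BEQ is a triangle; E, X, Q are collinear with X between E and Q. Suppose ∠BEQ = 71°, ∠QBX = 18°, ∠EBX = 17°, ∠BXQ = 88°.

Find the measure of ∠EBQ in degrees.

1. ∠BQX = 74°  [△BXQ]
2. ∠BQE = 74°  [X on ray QE]
3. ∠EBQ = 35°  [△BEQ]

∠EBQ = 35°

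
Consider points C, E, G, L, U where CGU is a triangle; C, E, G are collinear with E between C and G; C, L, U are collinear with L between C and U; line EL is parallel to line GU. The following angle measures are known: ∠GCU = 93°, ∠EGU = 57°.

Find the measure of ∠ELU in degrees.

∠ELU = 150°

1. ∠CGU = 57°  [E on ray GC]
2. ∠CUG = 30°  [△CGU]
3. ∠CLE = 30°  [EL∥GU, corresponding at L]
4. ∠ELU = 150°  [linear pair at L on CU]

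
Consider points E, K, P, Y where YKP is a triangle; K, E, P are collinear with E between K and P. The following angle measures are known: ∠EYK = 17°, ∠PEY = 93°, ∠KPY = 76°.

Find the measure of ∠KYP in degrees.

1. ∠KEY = 87°  [linear pair at E on KP]
2. ∠EKY = 76°  [△YKE]
3. ∠PKY = 76°  [E on ray KP]
4. ∠KYP = 28°  [△YKP]

∠KYP = 28°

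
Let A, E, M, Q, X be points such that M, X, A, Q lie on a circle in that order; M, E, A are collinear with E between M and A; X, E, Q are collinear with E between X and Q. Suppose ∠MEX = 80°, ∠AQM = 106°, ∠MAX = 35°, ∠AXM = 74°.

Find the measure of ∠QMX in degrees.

1. ∠MQX = 35°  [same arc MX]
2. ∠AMX = 71°  [△MXA]
3. ∠MXQ = 29°  [△MEX]
4. ∠QMX = 116°  [△MXQ]

∠QMX = 116°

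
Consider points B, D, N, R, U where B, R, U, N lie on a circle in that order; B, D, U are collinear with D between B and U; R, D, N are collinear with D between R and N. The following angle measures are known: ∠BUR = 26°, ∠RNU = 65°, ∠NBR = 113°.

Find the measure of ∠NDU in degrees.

∠NDU = 74°

1. ∠BNR = 26°  [same arc BR]
2. ∠RBU = 65°  [same arc RU]
3. ∠BRN = 41°  [△BRN]
4. ∠BDR = 74°  [△BDR]
5. ∠NDU = 74°  [vertical angles at D]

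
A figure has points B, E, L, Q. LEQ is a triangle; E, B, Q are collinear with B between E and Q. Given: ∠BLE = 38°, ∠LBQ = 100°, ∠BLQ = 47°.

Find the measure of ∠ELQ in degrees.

1. ∠BQL = 33°  [△LBQ]
2. ∠EBL = 80°  [linear pair at B on EQ]
3. ∠EQL = 33°  [B on ray QE]
4. ∠BEL = 62°  [△LEB]
5. ∠LEQ = 62°  [B on ray EQ]
6. ∠ELQ = 85°  [△LEQ]

∠ELQ = 85°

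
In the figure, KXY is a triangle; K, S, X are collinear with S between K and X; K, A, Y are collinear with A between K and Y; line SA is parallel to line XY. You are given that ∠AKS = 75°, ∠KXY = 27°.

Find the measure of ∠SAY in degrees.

∠SAY = 102°

1. ∠XKY = 75°  [S on KX, A on KY]
2. ∠KYX = 78°  [△KXY]
3. ∠KAS = 78°  [SA∥XY, corresponding at A]
4. ∠SAY = 102°  [linear pair at A on KY]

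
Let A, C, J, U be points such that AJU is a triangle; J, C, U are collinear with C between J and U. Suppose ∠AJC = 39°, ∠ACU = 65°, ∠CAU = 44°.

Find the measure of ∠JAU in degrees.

∠JAU = 70°

1. ∠AJU = 39°  [C on ray JU]
2. ∠AUC = 71°  [△ACU]
3. ∠AUJ = 71°  [C on ray UJ]
4. ∠JAU = 70°  [△AJU]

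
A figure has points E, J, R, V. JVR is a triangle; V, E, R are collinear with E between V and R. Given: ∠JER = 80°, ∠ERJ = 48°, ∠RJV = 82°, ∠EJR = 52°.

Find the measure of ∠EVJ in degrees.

∠EVJ = 50°

1. ∠JRV = 48°  [E on ray RV]
2. ∠JVR = 50°  [△JVR]
3. ∠EVJ = 50°  [E on ray VR]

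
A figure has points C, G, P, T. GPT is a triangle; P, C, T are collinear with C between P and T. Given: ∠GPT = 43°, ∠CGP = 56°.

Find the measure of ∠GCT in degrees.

∠GCT = 99°

1. ∠CPG = 43°  [C on ray PT]
2. ∠GCP = 81°  [△GPC]
3. ∠GCT = 99°  [linear pair at C on PT]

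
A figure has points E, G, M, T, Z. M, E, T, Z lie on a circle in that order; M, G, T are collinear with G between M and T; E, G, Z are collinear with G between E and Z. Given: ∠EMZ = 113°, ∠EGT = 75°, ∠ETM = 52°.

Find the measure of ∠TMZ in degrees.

∠TMZ = 53°

1. ∠MGZ = 75°  [vertical angles at G]
2. ∠EZM = 52°  [same arc ME]
3. ∠TMZ = 53°  [△MGZ]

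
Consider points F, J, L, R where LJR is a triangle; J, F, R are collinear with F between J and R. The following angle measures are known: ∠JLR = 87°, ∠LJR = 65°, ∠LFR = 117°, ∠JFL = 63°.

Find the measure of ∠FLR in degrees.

1. ∠JRL = 28°  [△LJR]
2. ∠FRL = 28°  [F on ray RJ]
3. ∠FLR = 35°  [△LFR]

∠FLR = 35°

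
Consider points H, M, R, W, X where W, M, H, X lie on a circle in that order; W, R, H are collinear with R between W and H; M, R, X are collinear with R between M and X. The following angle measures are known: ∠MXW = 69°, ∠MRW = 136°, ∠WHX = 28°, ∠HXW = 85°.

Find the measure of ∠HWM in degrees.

∠HWM = 16°

1. ∠MHW = 69°  [same arc WM]
2. ∠HMW = 95°  [cyclic WMHX, opposite ∠M+∠X]
3. ∠HWM = 16°  [△WMH]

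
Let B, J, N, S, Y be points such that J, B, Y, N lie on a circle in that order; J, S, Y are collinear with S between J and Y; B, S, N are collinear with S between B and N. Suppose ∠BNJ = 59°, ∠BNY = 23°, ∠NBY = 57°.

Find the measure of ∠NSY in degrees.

1. ∠NJY = 57°  [same arc YN]
2. ∠JSN = 64°  [△JSN]
3. ∠NSY = 116°  [linear pair at S on JY]

∠NSY = 116°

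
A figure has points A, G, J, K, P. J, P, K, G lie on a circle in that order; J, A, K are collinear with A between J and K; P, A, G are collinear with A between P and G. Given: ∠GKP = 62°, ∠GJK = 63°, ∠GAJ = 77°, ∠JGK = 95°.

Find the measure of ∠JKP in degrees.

1. ∠GPK = 63°  [same arc KG]
2. ∠KAP = 77°  [vertical angles at A]
3. ∠JKP = 40°  [△PAK]

∠JKP = 40°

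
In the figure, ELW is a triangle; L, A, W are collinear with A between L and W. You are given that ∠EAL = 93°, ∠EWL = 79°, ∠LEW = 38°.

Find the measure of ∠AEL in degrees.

1. ∠ELW = 63°  [△ELW]
2. ∠ALE = 63°  [A on ray LW]
3. ∠AEL = 24°  [△ELA]

∠AEL = 24°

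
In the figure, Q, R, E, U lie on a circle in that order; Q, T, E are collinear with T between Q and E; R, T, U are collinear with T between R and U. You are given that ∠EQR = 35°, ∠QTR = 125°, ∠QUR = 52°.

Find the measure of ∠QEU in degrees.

1. ∠EUR = 35°  [same arc RE]
2. ∠ETU = 125°  [vertical angles at T]
3. ∠QEU = 20°  [△ETU]

∠QEU = 20°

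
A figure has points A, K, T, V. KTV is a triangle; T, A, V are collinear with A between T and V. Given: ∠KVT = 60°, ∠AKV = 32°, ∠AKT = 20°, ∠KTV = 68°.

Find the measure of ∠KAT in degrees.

∠KAT = 92°

1. ∠AVK = 60°  [A on ray VT]
2. ∠KAV = 88°  [△KAV]
3. ∠KAT = 92°  [linear pair at A on TV]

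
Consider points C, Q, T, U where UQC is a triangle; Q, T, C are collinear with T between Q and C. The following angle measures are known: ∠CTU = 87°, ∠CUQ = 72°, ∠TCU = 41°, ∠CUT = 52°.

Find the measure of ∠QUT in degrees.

∠QUT = 20°

1. ∠QTU = 93°  [linear pair at T on QC]
2. ∠QCU = 41°  [T on ray CQ]
3. ∠CQU = 67°  [△UQC]
4. ∠TQU = 67°  [T on ray QC]
5. ∠QUT = 20°  [△UQT]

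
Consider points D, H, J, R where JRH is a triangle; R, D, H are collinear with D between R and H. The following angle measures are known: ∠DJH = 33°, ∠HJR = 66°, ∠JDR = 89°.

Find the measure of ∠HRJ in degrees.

∠HRJ = 58°

1. ∠HDJ = 91°  [linear pair at D on RH]
2. ∠DHJ = 56°  [△JDH]
3. ∠JHR = 56°  [D on ray HR]
4. ∠HRJ = 58°  [△JRH]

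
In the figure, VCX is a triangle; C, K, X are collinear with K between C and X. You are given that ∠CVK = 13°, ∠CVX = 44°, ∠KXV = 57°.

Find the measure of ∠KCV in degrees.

1. ∠CXV = 57°  [K on ray XC]
2. ∠VCX = 79°  [△VCX]
3. ∠KCV = 79°  [K on ray CX]

∠KCV = 79°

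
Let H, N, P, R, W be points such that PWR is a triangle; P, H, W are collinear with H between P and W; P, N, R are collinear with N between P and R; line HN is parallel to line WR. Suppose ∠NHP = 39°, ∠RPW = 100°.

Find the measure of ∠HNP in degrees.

∠HNP = 41°

1. ∠PWR = 39°  [HN∥WR, corresponding at H]
2. ∠PRW = 41°  [△PWR]
3. ∠HNP = 41°  [HN∥WR, corresponding at N]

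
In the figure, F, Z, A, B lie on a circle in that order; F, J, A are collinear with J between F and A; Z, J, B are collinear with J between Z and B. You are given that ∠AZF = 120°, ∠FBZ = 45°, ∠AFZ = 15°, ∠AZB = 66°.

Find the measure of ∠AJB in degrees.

1. ∠ABF = 60°  [cyclic FZAB, opposite ∠Z+∠B]
2. ∠ABZ = 15°  [same arc ZA]
3. ∠AFB = 66°  [same arc AB]
4. ∠BAF = 54°  [△FAB]
5. ∠AJB = 111°  [△AJB]

∠AJB = 111°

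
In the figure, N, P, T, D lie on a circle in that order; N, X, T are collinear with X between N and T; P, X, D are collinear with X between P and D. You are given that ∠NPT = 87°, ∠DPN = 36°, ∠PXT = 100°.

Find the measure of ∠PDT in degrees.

1. ∠DTN = 36°  [same arc ND]
2. ∠DXN = 100°  [vertical angles at X]
3. ∠DXT = 80°  [linear pair at X on NT]
4. ∠PDT = 64°  [△TXD]

∠PDT = 64°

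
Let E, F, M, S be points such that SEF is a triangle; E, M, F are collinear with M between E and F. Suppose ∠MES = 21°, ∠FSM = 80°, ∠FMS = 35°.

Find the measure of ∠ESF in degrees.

1. ∠FES = 21°  [M on ray EF]
2. ∠MFS = 65°  [△SMF]
3. ∠EFS = 65°  [M on ray FE]
4. ∠ESF = 94°  [△SEF]

∠ESF = 94°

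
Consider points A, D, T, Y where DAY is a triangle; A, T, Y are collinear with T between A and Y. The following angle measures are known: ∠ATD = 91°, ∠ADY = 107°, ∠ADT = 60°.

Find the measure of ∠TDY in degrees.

1. ∠DAT = 29°  [△DAT]
2. ∠DTY = 89°  [linear pair at T on AY]
3. ∠DAY = 29°  [T on ray AY]
4. ∠AYD = 44°  [△DAY]
5. ∠DYT = 44°  [T on ray YA]
6. ∠TDY = 47°  [△DTY]

∠TDY = 47°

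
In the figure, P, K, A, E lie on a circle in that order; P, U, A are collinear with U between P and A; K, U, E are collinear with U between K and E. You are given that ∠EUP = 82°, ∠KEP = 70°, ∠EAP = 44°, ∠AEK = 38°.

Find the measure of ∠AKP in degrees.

∠AKP = 72°

1. ∠KAP = 70°  [same arc PK]
2. ∠APK = 38°  [same arc KA]
3. ∠AKP = 72°  [△PKA]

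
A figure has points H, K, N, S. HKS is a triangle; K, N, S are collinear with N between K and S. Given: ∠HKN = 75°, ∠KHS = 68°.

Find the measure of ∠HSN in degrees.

∠HSN = 37°

1. ∠HKS = 75°  [N on ray KS]
2. ∠HSK = 37°  [△HKS]
3. ∠HSN = 37°  [N on ray SK]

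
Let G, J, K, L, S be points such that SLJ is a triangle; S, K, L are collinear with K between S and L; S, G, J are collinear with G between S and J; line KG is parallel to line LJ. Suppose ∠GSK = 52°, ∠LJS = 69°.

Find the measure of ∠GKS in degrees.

1. ∠JSL = 52°  [K on SL, G on SJ]
2. ∠JLS = 59°  [△SLJ]
3. ∠GKS = 59°  [KG∥LJ, corresponding at K]

∠GKS = 59°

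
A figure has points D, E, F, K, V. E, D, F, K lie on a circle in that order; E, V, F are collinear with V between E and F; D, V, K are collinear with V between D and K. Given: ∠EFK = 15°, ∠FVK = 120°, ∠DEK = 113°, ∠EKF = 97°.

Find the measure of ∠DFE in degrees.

1. ∠EDK = 15°  [same arc EK]
2. ∠DKE = 52°  [△EDK]
3. ∠DFE = 52°  [same arc ED]

∠DFE = 52°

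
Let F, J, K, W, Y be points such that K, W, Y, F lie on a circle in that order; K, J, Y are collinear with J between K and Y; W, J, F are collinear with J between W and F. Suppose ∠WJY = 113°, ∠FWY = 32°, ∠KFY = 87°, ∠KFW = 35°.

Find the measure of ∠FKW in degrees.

∠FKW = 84°

1. ∠FKY = 32°  [same arc YF]
2. ∠FYK = 61°  [△KYF]
3. ∠FWK = 61°  [same arc KF]
4. ∠FKW = 84°  [△KWF]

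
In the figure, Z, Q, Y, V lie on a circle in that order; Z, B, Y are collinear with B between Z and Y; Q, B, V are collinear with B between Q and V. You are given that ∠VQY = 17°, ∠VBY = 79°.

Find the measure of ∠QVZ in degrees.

∠QVZ = 62°

1. ∠VZY = 17°  [same arc YV]
2. ∠VBZ = 101°  [linear pair at B on ZY]
3. ∠QVZ = 62°  [△ZBV]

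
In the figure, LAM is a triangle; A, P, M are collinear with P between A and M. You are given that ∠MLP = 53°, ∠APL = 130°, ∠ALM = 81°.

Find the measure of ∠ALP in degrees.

∠ALP = 28°

1. ∠LPM = 50°  [linear pair at P on AM]
2. ∠LMP = 77°  [△LPM]
3. ∠AML = 77°  [P on ray MA]
4. ∠LAM = 22°  [△LAM]
5. ∠LAP = 22°  [P on ray AM]
6. ∠ALP = 28°  [△LAP]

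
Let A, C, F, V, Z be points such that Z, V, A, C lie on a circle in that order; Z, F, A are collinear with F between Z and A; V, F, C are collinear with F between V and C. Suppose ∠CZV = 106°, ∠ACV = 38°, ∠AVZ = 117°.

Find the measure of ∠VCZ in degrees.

∠VCZ = 25°

1. ∠AZV = 38°  [same arc VA]
2. ∠VAZ = 25°  [△ZVA]
3. ∠VCZ = 25°  [same arc ZV]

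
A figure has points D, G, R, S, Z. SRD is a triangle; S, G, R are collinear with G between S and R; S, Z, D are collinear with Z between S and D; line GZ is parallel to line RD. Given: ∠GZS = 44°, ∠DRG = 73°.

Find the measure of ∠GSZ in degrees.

∠GSZ = 63°

1. ∠RDS = 44°  [GZ∥RD, corresponding at Z]
2. ∠DRS = 73°  [G on ray RS]
3. ∠DSR = 63°  [△SRD]
4. ∠GSZ = 63°  [G on SR, Z on SD]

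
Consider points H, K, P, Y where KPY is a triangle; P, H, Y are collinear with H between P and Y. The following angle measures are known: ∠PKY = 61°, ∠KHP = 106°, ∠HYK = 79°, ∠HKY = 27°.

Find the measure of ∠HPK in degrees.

1. ∠KYP = 79°  [H on ray YP]
2. ∠KPY = 40°  [△KPY]
3. ∠HPK = 40°  [H on ray PY]

∠HPK = 40°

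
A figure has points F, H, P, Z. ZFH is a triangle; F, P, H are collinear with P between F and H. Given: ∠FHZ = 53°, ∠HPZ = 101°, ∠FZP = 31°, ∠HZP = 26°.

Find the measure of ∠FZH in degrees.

1. ∠FPZ = 79°  [linear pair at P on FH]
2. ∠PFZ = 70°  [△ZFP]
3. ∠HFZ = 70°  [P on ray FH]
4. ∠FZH = 57°  [△ZFH]

∠FZH = 57°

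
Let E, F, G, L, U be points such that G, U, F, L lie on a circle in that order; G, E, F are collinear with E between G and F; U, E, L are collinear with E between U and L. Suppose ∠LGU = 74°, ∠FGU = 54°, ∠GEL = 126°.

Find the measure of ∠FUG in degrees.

1. ∠LFU = 106°  [cyclic GUFL, opposite ∠G+∠F]
2. ∠FLU = 54°  [same arc UF]
3. ∠FEU = 126°  [vertical angles at E]
4. ∠FUL = 20°  [△UFL]
5. ∠GFU = 34°  [△UEF]
6. ∠FUG = 92°  [△GUF]

∠FUG = 92°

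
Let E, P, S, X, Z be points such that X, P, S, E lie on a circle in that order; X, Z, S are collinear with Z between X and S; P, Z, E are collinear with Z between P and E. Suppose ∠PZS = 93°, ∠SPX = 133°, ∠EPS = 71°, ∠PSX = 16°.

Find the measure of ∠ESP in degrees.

∠ESP = 78°

1. ∠PXS = 31°  [△XPS]
2. ∠PES = 31°  [same arc PS]
3. ∠ESP = 78°  [△PSE]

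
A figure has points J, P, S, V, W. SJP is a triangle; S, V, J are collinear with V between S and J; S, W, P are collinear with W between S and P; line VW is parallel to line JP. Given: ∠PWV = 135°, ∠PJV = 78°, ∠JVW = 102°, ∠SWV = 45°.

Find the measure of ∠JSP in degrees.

1. ∠PJS = 78°  [V on ray JS]
2. ∠JPS = 45°  [VW∥JP, corresponding at W]
3. ∠JSP = 57°  [△SJP]

∠JSP = 57°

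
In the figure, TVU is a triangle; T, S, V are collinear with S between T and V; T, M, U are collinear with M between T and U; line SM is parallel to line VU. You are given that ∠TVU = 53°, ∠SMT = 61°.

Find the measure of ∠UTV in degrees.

∠UTV = 66°

1. ∠MST = 53°  [SM∥VU, corresponding at S]
2. ∠MTS = 66°  [△TSM]
3. ∠UTV = 66°  [S on TV, M on TU]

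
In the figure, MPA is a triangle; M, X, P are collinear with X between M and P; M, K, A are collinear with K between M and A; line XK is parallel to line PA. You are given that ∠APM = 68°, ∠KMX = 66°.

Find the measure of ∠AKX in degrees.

1. ∠KXM = 68°  [XK∥PA, corresponding at X]
2. ∠MKX = 46°  [△MXK]
3. ∠AKX = 134°  [linear pair at K on MA]

∠AKX = 134°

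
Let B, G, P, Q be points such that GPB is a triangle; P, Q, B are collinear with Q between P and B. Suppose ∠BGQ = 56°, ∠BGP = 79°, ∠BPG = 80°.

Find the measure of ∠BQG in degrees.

∠BQG = 103°

1. ∠GBP = 21°  [△GPB]
2. ∠GBQ = 21°  [Q on ray BP]
3. ∠BQG = 103°  [△GQB]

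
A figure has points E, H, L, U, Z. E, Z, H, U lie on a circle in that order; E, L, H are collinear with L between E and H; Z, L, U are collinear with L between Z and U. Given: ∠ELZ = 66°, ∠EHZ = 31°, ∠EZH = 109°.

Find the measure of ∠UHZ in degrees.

∠UHZ = 105°

1. ∠HLZ = 114°  [linear pair at L on EH]
2. ∠HEZ = 40°  [△EZH]
3. ∠HZU = 35°  [△ZLH]
4. ∠HUZ = 40°  [same arc ZH]
5. ∠UHZ = 105°  [△ZHU]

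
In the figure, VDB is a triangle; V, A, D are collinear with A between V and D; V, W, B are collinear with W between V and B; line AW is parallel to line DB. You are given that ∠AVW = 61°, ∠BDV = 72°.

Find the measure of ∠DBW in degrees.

1. ∠BVD = 61°  [A on VD, W on VB]
2. ∠DBV = 47°  [△VDB]
3. ∠DBW = 47°  [W on ray BV]

∠DBW = 47°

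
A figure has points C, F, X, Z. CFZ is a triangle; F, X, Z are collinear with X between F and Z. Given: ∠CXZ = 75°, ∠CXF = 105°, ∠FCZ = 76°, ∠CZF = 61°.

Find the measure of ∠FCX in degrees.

∠FCX = 32°

1. ∠CFZ = 43°  [△CFZ]
2. ∠CFX = 43°  [X on ray FZ]
3. ∠FCX = 32°  [△CFX]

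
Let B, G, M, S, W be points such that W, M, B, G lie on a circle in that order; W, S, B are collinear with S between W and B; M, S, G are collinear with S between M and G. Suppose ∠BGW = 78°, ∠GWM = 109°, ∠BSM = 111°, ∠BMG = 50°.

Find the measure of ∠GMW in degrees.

∠GMW = 52°

1. ∠BMW = 102°  [cyclic WMBG, opposite ∠M+∠G]
2. ∠MSW = 69°  [linear pair at S on WB]
3. ∠MBW = 19°  [△MSB]
4. ∠BWM = 59°  [△WMB]
5. ∠GMW = 52°  [△WSM]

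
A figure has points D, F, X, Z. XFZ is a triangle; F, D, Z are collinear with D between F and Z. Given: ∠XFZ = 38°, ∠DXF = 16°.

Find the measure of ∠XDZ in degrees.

1. ∠DFX = 38°  [D on ray FZ]
2. ∠FDX = 126°  [△XFD]
3. ∠XDZ = 54°  [linear pair at D on FZ]

∠XDZ = 54°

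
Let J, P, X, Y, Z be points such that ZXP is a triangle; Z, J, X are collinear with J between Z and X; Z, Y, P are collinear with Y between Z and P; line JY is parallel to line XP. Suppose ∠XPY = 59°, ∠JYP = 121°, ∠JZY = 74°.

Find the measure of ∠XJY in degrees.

∠XJY = 133°

1. ∠JYZ = 59°  [linear pair at Y on ZP]
2. ∠YJZ = 47°  [△ZJY]
3. ∠XJY = 133°  [linear pair at J on ZX]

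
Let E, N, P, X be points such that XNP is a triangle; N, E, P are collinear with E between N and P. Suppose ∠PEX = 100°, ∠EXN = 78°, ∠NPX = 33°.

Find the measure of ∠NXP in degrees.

1. ∠NEX = 80°  [linear pair at E on NP]
2. ∠ENX = 22°  [△XNE]
3. ∠PNX = 22°  [E on ray NP]
4. ∠NXP = 125°  [△XNP]

∠NXP = 125°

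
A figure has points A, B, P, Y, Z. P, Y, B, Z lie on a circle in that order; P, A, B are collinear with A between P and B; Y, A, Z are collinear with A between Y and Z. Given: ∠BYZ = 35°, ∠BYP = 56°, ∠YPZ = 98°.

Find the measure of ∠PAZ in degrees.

∠PAZ = 84°

1. ∠BPZ = 35°  [same arc BZ]
2. ∠BZP = 124°  [cyclic PYBZ, opposite ∠Y+∠Z]
3. ∠YBZ = 82°  [cyclic PYBZ, opposite ∠P+∠B]
4. ∠PBZ = 21°  [△PBZ]
5. ∠BZY = 63°  [△YBZ]
6. ∠BAZ = 96°  [△BAZ]
7. ∠PAZ = 84°  [linear pair at A on PB]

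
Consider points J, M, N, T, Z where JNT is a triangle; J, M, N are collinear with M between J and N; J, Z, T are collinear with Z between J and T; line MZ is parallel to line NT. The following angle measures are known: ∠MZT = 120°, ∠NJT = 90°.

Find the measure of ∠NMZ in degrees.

1. ∠JZM = 60°  [linear pair at Z on JT]
2. ∠MJZ = 90°  [M on JN, Z on JT]
3. ∠JMZ = 30°  [△JMZ]
4. ∠NMZ = 150°  [linear pair at M on JN]

∠NMZ = 150°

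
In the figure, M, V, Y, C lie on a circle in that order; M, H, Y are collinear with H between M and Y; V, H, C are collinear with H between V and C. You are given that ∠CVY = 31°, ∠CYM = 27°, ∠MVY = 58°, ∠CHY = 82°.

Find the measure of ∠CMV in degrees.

1. ∠CMY = 31°  [same arc YC]
2. ∠CVM = 27°  [same arc MC]
3. ∠CHM = 98°  [linear pair at H on MY]
4. ∠MCV = 51°  [△MHC]
5. ∠CMV = 102°  [△MVC]

∠CMV = 102°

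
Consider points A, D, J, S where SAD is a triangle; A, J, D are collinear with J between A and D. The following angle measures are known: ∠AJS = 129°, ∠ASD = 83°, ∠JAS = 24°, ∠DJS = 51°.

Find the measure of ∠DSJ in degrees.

∠DSJ = 56°

1. ∠DAS = 24°  [J on ray AD]
2. ∠ADS = 73°  [△SAD]
3. ∠JDS = 73°  [J on ray DA]
4. ∠DSJ = 56°  [△SJD]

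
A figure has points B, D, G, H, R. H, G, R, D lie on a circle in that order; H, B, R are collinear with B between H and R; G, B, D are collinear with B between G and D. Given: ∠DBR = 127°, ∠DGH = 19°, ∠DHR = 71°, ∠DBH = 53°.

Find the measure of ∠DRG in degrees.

∠DRG = 75°

1. ∠DRH = 19°  [same arc HD]
2. ∠DGR = 71°  [same arc RD]
3. ∠GDR = 34°  [△RBD]
4. ∠DRG = 75°  [△GRD]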